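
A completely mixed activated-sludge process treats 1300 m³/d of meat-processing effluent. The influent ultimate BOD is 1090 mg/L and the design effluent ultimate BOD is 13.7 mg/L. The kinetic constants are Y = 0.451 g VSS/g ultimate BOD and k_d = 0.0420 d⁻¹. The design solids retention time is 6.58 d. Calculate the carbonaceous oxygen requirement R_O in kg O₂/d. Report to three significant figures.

R_O ≈ 697 kg O₂/d

The observed yield is Y_obs = Y/(1 + k_d·θ_c) = 0.451 / (1 + 0.0420 × 6.58) = 0.451 / 1.276 = 0.3533 g VSS per g ultimate BOD removed.
Q·(S₀ − S) = 1300 × (1090 − 13.7) × 10⁻³ = 1399 kg/d removed.
Net sludge production P_X = 0.3533 × 1399 = 494.4 kg VSS/d.
R_O = Q·ΔS − 1.42 P_X = 1399 − 702.1 = 697.1 kg O₂/d.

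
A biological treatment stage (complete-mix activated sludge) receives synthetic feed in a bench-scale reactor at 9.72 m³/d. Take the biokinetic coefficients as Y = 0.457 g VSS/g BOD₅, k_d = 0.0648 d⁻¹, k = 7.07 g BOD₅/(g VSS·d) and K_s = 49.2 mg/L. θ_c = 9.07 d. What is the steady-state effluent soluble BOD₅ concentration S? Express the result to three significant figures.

For a completely mixed reactor with recycle the Lawrence–McCarty relation gives S = K_s·(1 + k_d·θ_c) / [θ_c·(Y·k − k_d) − 1] = 49.2 × (1 + 0.0648 × 9.07) / [9.07 × (0.457 × 7.07 − 0.0648) − 1] = 78.12 / 27.72 = 2.818 mg/L.

S ≈ 2.82 mg/L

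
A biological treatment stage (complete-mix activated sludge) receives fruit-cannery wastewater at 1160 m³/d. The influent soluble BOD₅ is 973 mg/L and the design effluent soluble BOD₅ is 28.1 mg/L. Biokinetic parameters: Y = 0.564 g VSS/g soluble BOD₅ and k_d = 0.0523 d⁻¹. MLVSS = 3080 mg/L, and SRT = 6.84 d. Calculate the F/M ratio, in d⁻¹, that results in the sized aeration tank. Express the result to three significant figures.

Rearranging the biomass balance for a CMAS with decay, V = Y·Q·ΔS·θ_c / [X·(1+k_d θ_c)] = 0.564 × 1160 × (973 − 28.1) × 6.84 / [3080 × (1 + 0.0523 × 6.84)] = 4.23×10^6 / 4182 = 1011 m³.
F/M = applied load / biomass = Q·S₀/(V·X) = 1160 × 973 / (1011 × 3080) = 0.3624 d⁻¹.

F/M ≈ 0.362 d⁻¹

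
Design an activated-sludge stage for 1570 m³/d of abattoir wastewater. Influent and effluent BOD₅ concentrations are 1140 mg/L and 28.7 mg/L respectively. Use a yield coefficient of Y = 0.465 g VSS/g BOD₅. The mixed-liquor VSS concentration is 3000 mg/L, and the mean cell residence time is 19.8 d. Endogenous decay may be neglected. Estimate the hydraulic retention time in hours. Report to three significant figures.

With k_d = 0 the design equation reduces to V = Y Q (S₀−S) θ_c / X = 0.465 × 1570 × (1140 − 28.7) × 19.8 / 3000 = 5355 m³.
τ = V/Q = 5355/1570 = 3.411 d, or 81.85 h.

τ ≈ 81.9 h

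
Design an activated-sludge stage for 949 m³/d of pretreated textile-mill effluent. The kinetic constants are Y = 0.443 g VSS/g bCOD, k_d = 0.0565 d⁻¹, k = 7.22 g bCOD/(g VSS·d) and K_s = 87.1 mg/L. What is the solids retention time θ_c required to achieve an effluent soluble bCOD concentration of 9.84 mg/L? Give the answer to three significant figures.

θ_c ≈ 3.73 d

Specific growth rate at S = 9.84 mg/L: μ = YkS/(K_s+S) = 0.443·7.22·9.84/(87.1+9.84) = 0.3247 d⁻¹.
Then 1/θ_c = μ − k_d = 0.3247 − 0.0565 = 0.2682 d⁻¹, giving θ_c = 3.729 d.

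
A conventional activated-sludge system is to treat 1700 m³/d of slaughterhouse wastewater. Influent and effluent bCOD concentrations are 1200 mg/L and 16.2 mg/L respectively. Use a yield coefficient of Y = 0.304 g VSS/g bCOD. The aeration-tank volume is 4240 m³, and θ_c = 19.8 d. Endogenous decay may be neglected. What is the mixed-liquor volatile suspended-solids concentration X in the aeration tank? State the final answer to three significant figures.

X ≈ 2860 mg/L

Without decay, X = Y Q (S₀−S) θ_c / V = 0.304 × 1700 × (1200 − 16.2) × 19.8 / 4240 = 2857 mg/L.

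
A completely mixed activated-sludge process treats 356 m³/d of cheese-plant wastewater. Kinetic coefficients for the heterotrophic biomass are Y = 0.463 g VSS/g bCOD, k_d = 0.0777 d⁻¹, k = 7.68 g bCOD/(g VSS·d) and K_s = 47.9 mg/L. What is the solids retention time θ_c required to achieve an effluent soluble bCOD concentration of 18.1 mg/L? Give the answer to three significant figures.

θ_c ≈ 1.11 d

At the target effluent, Y k S/(K_s+S) = 0.463×7.68×18.1/66.00 = 0.9752 d⁻¹.
Then 1/θ_c = μ − k_d = 0.9752 − 0.0777 = 0.8975 d⁻¹, giving θ_c = 1.114 d.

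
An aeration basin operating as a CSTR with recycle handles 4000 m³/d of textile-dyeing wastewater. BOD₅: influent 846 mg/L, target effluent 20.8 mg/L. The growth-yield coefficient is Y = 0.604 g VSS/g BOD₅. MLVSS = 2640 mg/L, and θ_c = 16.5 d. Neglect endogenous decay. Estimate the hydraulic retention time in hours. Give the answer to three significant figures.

Biomass mass balance (decay neglected): V·X = Y·Q·(S₀ − S)·θ_c, so V = 0.604 × 4000 × (846 − 20.8) × 16.5 / 2640 = 12461 m³.
τ = V/Q = 12461/4000 = 3.115 d, or 74.76 h.

τ ≈ 74.8 h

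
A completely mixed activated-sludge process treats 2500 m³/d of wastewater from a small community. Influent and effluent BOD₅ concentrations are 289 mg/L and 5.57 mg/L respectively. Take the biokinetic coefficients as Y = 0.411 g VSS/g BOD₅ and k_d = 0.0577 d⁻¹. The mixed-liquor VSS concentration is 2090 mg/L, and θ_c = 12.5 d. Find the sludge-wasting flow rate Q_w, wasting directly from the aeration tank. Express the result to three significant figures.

Q_w ≈ 81.0 m³/d

Steady-state biomass mass balance: V·X·(1 + k_d·θ_c) = Y·Q·(S₀ − S)·θ_c, so V = 0.411 × 2500 × (289 − 5.57) × 12.5 / [2090 × (1 + 0.0577 × 12.5)] = 3.64×10^6 / 3597 = 1012 m³.
With mixed-liquor wasting, θ_c = V/Q_w, so Q_w = V/θ_c = 1012/12.5 = 80.95 m³/d.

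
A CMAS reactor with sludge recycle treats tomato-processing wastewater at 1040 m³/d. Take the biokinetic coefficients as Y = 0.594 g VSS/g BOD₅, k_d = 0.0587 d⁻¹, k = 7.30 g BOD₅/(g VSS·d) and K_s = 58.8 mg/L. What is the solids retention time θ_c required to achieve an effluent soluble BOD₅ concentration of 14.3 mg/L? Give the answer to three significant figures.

θ_c ≈ 1.27 d

At the target effluent, Y k S/(K_s+S) = 0.594×7.30×14.3/73.10 = 0.8483 d⁻¹.
1/θ_c = 0.8483 − 0.0587 = 0.7896 d⁻¹, so θ_c = 1.267 d.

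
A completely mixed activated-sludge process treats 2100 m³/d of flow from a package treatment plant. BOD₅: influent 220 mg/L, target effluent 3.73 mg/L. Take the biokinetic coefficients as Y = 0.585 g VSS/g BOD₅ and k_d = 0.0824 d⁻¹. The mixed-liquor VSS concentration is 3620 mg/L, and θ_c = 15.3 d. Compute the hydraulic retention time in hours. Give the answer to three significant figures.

Steady-state biomass mass balance: V·X·(1 + k_d·θ_c) = Y·Q·(S₀ − S)·θ_c, so V = 0.585 × 2100 × (220 − 3.73) × 15.3 / [3620 × (1 + 0.0824 × 15.3)] = 4.07×10^6 / 8184 = 496.7 m³.
Hydraulic retention time τ = V/Q = 496.7 / 2100 = 0.2365 d = 5.677 h.

τ ≈ 5.68 h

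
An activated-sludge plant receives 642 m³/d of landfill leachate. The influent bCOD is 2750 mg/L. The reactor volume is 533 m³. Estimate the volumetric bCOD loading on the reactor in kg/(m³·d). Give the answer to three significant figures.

L_v = Q S₀ / V = 642 × 2750 × 10⁻³ / 533.0 = 3.312 kg/(m³·d).

L_v ≈ 3.31 kg bCOD/(m³·d)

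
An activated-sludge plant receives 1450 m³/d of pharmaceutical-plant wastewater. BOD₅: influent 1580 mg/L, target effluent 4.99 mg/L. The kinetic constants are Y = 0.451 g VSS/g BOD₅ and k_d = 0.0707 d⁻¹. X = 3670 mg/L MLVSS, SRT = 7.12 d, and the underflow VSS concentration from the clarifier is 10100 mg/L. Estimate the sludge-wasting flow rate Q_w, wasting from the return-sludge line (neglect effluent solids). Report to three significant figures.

Q_w ≈ 67.8 m³/d

Steady-state biomass mass balance: V·X·(1 + k_d·θ_c) = Y·Q·(S₀ − S)·θ_c, so V = 0.451 × 1450 × (1580 − 4.99) × 7.12 / [3670 × (1 + 0.0707 × 7.12)] = 7.33×10^6 / 5517 = 1329 m³.
θ_c = V·X/(Q_w·X_r) when wasting from the recycle, so Q_w = V·X/(θ_c·X_r) = 1329 × 3670 / (7.12 × 10100) = 67.83 m³/d.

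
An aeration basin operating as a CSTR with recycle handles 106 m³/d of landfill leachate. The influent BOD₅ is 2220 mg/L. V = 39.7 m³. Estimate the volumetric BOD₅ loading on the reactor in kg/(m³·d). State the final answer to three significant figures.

Applied BOD₅ load per unit volume = Q·S₀/V = (106 × 2220/1000)/39.70 = 5.927 kg BOD₅·m⁻³·d⁻¹.

L_v ≈ 5.93 kg BOD₅/(m³·d)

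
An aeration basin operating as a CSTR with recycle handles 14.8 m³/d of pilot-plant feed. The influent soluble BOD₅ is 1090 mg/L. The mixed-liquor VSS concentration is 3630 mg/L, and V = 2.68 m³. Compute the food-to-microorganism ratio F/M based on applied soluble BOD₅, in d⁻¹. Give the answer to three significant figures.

F/M = Q·S₀ / (V·X) = 14.8 × 1090 / (2.680 × 3630) = 1.658 g soluble BOD₅·(g VSS·d)⁻¹.

F/M ≈ 1.66 d⁻¹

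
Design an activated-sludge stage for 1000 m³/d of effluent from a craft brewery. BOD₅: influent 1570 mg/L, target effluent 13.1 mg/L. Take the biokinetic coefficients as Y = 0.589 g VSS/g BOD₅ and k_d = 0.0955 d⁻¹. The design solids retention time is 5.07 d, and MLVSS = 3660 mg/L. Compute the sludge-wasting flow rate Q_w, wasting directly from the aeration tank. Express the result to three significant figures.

Steady-state biomass mass balance: V·X·(1 + k_d·θ_c) = Y·Q·(S₀ − S)·θ_c, so V = 0.589 × 1000 × (1570 − 13.1) × 5.07 / [3660 × (1 + 0.0955 × 5.07)] = 4.65×10^6 / 5432 = 855.9 m³.
For wasting at MLVSS concentration, Q_w = V/θ_c = 855.9/5.07 = 168.8 m³/d.

Q_w ≈ 169 m³/d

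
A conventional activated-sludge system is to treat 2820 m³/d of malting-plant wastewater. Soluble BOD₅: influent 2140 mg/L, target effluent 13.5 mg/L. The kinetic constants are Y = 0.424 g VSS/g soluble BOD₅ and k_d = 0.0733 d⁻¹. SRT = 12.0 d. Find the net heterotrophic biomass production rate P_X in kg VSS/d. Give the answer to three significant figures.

P_X ≈ 1350 kg VSS/d

The observed yield is Y_obs = Y/(1 + k_d·θ_c) = 0.424 / (1 + 0.0733 × 12.0) = 0.424 / 1.880 = 0.2256 g VSS per g soluble BOD₅ removed.
Q·(S₀ − S) = 2820 × (2140 − 13.5) × 10⁻³ = 5997 kg/d removed.
So the net sludge growth is P_X = 0.2256 × 5997 = 1353 kg VSS/d.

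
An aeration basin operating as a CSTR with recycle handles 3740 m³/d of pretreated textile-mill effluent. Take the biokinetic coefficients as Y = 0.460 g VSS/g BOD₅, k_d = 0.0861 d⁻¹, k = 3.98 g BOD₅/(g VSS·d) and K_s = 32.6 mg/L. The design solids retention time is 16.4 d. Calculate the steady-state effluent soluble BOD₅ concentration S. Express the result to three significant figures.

Effluent substrate depends only on kinetics and SRT: S = K_s(1 + k_d θ_c) / [θ_c(Yk − k_d) − 1] = 32.6 × (1 + 0.0861 × 16.4) / [16.4 × (0.460 × 3.98 − 0.0861) − 1] = 78.63 / 27.61 = 2.848 mg/L.

S ≈ 2.85 mg/L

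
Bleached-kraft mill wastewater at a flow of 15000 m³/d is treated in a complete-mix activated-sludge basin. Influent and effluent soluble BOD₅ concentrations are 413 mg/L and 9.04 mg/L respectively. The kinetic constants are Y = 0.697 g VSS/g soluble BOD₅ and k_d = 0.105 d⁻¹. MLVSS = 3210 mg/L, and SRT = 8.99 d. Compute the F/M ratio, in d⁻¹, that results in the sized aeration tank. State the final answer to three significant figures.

Rearranging the biomass balance for a CMAS with decay, V = Y·Q·ΔS·θ_c / [X·(1+k_d θ_c)] = 0.697 × 15000 × (413 − 9.04) × 8.99 / [3210 × (1 + 0.105 × 8.99)] = 3.8×10^7 / 6240 = 6085 m³.
F/M = Q·S₀ / (V·X) = 15000 × 413 / (6085 × 3210) = 0.3172 g soluble BOD₅·(g VSS·d)⁻¹.

F/M ≈ 0.317 d⁻¹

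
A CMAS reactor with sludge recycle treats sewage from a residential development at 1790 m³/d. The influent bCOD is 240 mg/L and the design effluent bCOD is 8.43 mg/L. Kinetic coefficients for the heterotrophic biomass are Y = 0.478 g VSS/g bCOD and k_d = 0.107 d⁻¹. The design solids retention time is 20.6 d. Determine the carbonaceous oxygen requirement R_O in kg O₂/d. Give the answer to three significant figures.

Y_obs = Y / (1 + k_d θ_c) = 0.478 / (1 + 0.107 × 20.6) = 0.478 / 3.204 = 0.1492.
Substrate removed = Q·(S₀ − S) = 1790 m³/d × (240 − 8.43) g/m³ = 4.15×10^5 g/d = 414.5 kg/d.
P_X = Y_obs·Q·(S₀ − S) = 0.1492 × 414.5 = 61.84 kg VSS/d.
R_O = Q·ΔS − 1.42 P_X = 414.5 − 87.81 = 326.7 kg O₂/d.

R_O ≈ 327 kg O₂/d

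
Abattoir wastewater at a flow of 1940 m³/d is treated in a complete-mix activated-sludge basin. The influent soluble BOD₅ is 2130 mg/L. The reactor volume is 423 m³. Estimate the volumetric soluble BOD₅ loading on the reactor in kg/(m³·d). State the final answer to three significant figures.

L_v ≈ 9.77 kg soluble BOD₅/(m³·d)

Volumetric loading L_v = Q·S₀ / V = 1940 × 2130 g/m³ / 423.0 m³ = 9769 g/(m³·d) = 9.769 kg soluble BOD₅/(m³·d).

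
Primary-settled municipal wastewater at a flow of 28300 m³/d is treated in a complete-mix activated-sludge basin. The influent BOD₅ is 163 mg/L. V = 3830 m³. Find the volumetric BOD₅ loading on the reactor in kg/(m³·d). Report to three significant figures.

L_v ≈ 1.20 kg BOD₅/(m³·d)

L_v = Q S₀ / V = 28300 × 163 × 10⁻³ / 3830 = 1.204 kg/(m³·d).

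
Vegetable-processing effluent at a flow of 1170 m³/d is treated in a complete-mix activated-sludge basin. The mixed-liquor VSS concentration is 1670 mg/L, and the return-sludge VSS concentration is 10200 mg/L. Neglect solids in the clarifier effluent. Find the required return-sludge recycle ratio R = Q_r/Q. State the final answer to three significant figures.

R ≈ 0.196

Solids balance on the clarifier gives (1+R)X = R·X_r, so R = X/(X_r − X) = 1670 / (10200 − 1670) = 0.1958.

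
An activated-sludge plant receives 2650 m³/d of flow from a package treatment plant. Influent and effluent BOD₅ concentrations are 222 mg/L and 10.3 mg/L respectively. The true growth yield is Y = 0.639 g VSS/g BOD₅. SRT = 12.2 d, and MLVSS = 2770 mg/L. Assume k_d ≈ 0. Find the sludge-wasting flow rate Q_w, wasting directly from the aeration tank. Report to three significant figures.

Q_w ≈ 129 m³/d

V·X = Y·Q·ΔS·θ_c gives V = 0.639 × 2650 × (222 − 10.3) × 12.2 / 2770 = 1579 m³.
Wasting from the aeration tank: Q_w = V / θ_c = 1579 / 12.2 = 129.4 m³/d.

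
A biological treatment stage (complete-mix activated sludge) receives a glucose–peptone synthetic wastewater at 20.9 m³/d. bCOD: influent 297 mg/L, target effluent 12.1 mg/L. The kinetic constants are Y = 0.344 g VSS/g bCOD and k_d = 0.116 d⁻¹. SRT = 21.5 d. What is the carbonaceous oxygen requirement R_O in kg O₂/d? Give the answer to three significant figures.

R_O ≈ 5.12 kg O₂/d

Y_obs = Y / (1 + k_d θ_c) = 0.344 / (1 + 0.116 × 21.5) = 0.344 / 3.494 = 0.09845.
ΔS = 297 − 12.1 = 284.9 mg/L, so the substrate removal rate is 20.9 × 284.9/1000 = 5.954 kg bCOD/d.
Biomass synthesised: P_X = Y_obs × 5.954 = 0.5862 kg VSS/d.
R_O = Q·ΔS − 1.42 P_X = 5.954 − 0.8325 = 5.122 kg O₂/d.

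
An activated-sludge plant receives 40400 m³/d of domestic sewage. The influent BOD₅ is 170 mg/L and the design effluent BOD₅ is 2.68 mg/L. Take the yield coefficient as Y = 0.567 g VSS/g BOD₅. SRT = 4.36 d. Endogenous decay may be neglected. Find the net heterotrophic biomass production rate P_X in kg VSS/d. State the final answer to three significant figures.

No decay correction is needed, so Y_obs = Y = 0.567.
Q·(S₀ − S) = 40400 × (170 − 2.68) × 10⁻³ = 6760 kg/d removed.
Net biomass production P_X = Y_obs × Q·(S₀ − S) = 0.5670 × 6760 = 3833 kg VSS/d.

P_X ≈ 3830 kg VSS/d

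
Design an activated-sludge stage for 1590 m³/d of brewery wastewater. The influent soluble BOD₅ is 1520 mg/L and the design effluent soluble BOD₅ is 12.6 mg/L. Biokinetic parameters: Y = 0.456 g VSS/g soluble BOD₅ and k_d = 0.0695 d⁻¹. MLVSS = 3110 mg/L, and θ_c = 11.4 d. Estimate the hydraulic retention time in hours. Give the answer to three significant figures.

τ ≈ 33.7 h

From the SRT design equation V = Y Q (S₀−S) θ_c / [X (1 + k_d θ_c)] = 0.456 × 1590 × (1520 − 12.6) × 11.4 / [3110 × (1 + 0.0695 × 11.4)] = 1.25×10^7 / 5574 = 2235 m³.
τ = V/Q = 2235/1590 = 1.406 d, or 33.74 h.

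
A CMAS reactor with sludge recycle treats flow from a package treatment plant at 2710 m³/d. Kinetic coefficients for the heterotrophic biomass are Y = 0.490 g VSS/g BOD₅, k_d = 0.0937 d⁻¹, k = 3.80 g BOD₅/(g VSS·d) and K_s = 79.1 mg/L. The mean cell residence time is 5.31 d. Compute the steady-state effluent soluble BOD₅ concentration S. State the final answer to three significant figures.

Effluent substrate depends only on kinetics and SRT: S = K_s(1 + k_d θ_c) / [θ_c(Yk − k_d) − 1] = 79.1 × (1 + 0.0937 × 5.31) / [5.31 × (0.490 × 3.80 − 0.0937) − 1] = 118.5 / 8.390 = 14.12 mg/L.

S ≈ 14.1 mg/L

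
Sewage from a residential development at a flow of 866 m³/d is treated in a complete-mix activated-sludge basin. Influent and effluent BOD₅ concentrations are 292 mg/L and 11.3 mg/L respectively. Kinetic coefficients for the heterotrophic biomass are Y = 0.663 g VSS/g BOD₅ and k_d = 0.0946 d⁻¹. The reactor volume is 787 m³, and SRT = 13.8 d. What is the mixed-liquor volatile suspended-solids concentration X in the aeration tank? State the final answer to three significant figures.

From V·X·(1 + k_d·θ_c) = Y·Q·(S₀ − S)·θ_c: X = 0.663 × 866 × (292 − 11.3) × 13.8 / [787 × (1 + 0.0946 × 13.8)] = 1226 mg/L.

X ≈ 1230 mg/L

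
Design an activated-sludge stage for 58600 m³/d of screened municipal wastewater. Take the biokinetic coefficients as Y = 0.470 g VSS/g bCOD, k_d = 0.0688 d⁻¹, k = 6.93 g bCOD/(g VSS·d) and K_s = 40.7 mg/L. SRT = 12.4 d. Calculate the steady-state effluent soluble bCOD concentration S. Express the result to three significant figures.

For a completely mixed reactor with recycle the Lawrence–McCarty relation gives S = K_s·(1 + k_d·θ_c) / [θ_c·(Y·k − k_d) − 1] = 40.7 × (1 + 0.0688 × 12.4) / [12.4 × (0.470 × 6.93 − 0.0688) − 1] = 75.42 / 38.53 = 1.957 mg/L.

S ≈ 1.96 mg/L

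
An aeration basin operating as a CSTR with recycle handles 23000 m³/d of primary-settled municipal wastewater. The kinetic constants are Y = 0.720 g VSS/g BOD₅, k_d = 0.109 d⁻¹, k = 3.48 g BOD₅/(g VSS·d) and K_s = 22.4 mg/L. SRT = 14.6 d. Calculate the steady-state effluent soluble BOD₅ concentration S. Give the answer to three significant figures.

From the Monod/SRT balance for a CMAS, S = K_s·(1+k_d θ_c)/[θ_c·(Y k − k_d) − 1] = 22.4 × (1 + 0.109 × 14.6) / [14.6 × (0.720 × 3.48 − 0.109) − 1] = 58.05 / 33.99 = 1.708 mg/L.

S ≈ 1.71 mg/L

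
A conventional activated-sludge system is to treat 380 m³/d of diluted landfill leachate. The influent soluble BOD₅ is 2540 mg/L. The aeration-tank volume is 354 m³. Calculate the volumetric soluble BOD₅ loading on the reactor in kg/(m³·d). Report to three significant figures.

L_v ≈ 2.73 kg soluble BOD₅/(m³·d)

L_v = Q S₀ / V = 380 × 2540 × 10⁻³ / 354.0 = 2.727 kg/(m³·d).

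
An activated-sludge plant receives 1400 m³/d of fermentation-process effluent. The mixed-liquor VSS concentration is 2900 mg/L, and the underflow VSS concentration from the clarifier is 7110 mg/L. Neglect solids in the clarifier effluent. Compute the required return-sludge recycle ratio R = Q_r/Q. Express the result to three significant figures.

R ≈ 0.689

Solids balance on the clarifier gives (1+R)X = R·X_r, so R = X/(X_r − X) = 2900 / (7110 − 2900) = 0.6888.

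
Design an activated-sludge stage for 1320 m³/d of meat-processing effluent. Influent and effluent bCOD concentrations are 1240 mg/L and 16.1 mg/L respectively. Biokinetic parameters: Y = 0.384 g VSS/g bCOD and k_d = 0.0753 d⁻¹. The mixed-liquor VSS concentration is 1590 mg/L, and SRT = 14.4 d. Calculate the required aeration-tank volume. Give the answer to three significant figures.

V ≈ 2700 m³

Rearranging the biomass balance for a CMAS with decay, V = Y·Q·ΔS·θ_c / [X·(1+k_d θ_c)] = 0.384 × 1320 × (1240 − 16.1) × 14.4 / [1590 × (1 + 0.0753 × 14.4)] = 8.93×10^6 / 3314 = 2696 m³.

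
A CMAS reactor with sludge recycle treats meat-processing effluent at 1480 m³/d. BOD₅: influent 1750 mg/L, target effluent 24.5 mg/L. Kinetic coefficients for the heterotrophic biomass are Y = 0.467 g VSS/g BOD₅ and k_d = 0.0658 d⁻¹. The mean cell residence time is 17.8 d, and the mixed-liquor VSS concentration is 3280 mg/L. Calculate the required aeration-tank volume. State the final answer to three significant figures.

V ≈ 2980 m³

From the SRT design equation V = Y Q (S₀−S) θ_c / [X (1 + k_d θ_c)] = 0.467 × 1480 × (1750 − 24.5) × 17.8 / [3280 × (1 + 0.0658 × 17.8)] = 2.12×10^7 / 7122 = 2981 m³.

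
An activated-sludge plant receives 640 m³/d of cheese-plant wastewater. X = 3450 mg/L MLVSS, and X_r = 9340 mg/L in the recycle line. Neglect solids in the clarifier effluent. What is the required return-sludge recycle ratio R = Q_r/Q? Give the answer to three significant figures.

Solids balance on the clarifier gives (1+R)X = R·X_r, so R = X/(X_r − X) = 3450 / (9340 − 3450) = 0.5857.

R ≈ 0.586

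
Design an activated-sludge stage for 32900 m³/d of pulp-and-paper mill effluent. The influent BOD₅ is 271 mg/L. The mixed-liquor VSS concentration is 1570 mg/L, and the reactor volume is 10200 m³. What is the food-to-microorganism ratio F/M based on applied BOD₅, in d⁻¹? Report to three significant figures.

F/M ≈ 0.557 d⁻¹

F/M = Q·S₀ / (V·X) = 32900 × 271 / (10200 × 1570) = 0.5568 g BOD₅·(g VSS·d)⁻¹.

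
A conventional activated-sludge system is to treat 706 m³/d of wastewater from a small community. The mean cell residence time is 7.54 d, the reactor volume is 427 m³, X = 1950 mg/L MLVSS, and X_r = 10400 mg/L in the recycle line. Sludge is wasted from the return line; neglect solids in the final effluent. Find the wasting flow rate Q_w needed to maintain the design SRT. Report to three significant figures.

Q_w ≈ 10.6 m³/d

Q_w = (V·X)/(θ_c X_r) = 427.0 × 1950 / (7.54 × 10400) = 10.62 m³/d.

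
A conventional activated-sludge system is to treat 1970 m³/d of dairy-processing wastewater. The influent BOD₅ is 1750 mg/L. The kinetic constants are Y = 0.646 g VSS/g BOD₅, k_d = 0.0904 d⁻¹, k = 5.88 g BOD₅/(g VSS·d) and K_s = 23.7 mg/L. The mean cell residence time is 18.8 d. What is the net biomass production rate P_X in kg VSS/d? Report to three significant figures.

From the Monod/SRT balance for a CMAS, S = K_s·(1+k_d θ_c)/[θ_c·(Y k − k_d) − 1] = 23.7 × (1 + 0.0904 × 18.8) / [18.8 × (0.646 × 5.88 − 0.0904) − 1] = 63.98 / 68.71 = 0.9311 mg/L.
The observed yield is Y_obs = Y/(1 + k_d·θ_c) = 0.646 / (1 + 0.0904 × 18.8) = 0.646 / 2.700 = 0.2393 g VSS per g BOD₅ removed.
Substrate removed = Q·(S₀ − S) = 1970 m³/d × (1750 − 0.931) g/m³ = 3.45×10^6 g/d = 3446 kg/d.
P_X = Y_obs · Q(S₀ − S) = 0.2393 × 3446 = 824.6 kg VSS/d.

P_X ≈ 825 kg VSS/d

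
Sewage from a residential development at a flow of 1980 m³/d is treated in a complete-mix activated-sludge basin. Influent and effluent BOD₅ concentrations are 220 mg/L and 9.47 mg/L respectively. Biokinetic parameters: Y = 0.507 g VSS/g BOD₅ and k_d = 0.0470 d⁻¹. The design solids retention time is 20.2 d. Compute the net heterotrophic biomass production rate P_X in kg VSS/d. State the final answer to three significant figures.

Correct the yield for decay: Y_obs = Y/(1 + k_d θ_c) = 0.507 / (1 + 0.0470 × 20.2) = 0.507 / 1.949 = 0.2601.
ΔS = 220 − 9.47 = 210.5 mg/L, so the substrate removal rate is 1980 × 210.5/1000 = 416.8 kg BOD₅/d.
Net biomass production P_X = Y_obs × Q·(S₀ − S) = 0.2601 × 416.8 = 108.4 kg VSS/d.

P_X ≈ 108 kg VSS/d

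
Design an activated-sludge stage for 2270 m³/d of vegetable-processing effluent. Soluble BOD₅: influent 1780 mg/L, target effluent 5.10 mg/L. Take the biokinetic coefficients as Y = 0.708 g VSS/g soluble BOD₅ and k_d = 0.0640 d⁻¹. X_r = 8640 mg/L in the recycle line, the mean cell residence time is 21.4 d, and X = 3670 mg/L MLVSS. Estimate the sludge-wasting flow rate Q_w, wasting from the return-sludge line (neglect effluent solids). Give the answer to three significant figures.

Q_w ≈ 139 m³/d

Steady-state biomass mass balance: V·X·(1 + k_d·θ_c) = Y·Q·(S₀ − S)·θ_c, so V = 0.708 × 2270 × (1780 − 5.10) × 21.4 / [3670 × (1 + 0.0640 × 21.4)] = 6.1×10^7 / 8696 = 7019 m³.
Q_w = (V·X)/(θ_c X_r) = 7019 × 3670 / (21.4 × 8640) = 139.3 m³/d.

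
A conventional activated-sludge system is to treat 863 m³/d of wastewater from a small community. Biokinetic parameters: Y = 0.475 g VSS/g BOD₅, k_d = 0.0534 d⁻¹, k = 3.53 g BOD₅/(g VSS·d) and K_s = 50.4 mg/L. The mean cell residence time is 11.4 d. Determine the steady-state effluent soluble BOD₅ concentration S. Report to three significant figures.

S ≈ 4.63 mg/L

For a completely mixed reactor with recycle the Lawrence–McCarty relation gives S = K_s·(1 + k_d·θ_c) / [θ_c·(Y·k − k_d) − 1] = 50.4 × (1 + 0.0534 × 11.4) / [11.4 × (0.475 × 3.53 − 0.0534) − 1] = 81.08 / 17.51 = 4.632 mg/L.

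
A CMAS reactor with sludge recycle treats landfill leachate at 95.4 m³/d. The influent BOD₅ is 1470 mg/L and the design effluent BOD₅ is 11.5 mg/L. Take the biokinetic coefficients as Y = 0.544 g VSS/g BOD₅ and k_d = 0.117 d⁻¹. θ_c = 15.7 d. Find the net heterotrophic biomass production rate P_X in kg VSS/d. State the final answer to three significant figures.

Observed yield with endogenous decay: Y_obs = Y / (1 + k_d·θ_c) = 0.544 / (1 + 0.117 × 15.7) = 0.544 / 2.837 = 0.1918 g VSS/g BOD₅.
Substrate removed = Q·(S₀ − S) = 95.4 m³/d × (1470 − 11.5) g/m³ = 1.39×10^5 g/d = 139.1 kg/d.
Biomass produced: P_X = Y_obs·Q·ΔS = 0.1918 × 139.1 ≈ 26.68 kg VSS/d.

P_X ≈ 26.7 kg VSS/d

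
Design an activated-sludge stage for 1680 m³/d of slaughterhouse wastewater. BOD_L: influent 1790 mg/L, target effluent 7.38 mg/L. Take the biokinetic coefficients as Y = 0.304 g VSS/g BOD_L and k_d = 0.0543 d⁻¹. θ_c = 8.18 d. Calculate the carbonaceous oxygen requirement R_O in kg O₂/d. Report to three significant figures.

Correct the yield for decay: Y_obs = Y/(1 + k_d θ_c) = 0.304 / (1 + 0.0543 × 8.18) = 0.304 / 1.444 = 0.2105.
Mass of BOD_L removed per day: Q(S₀ − S) = 1680 × 1783 g/m³ = 2995 kg/d.
Biomass synthesised: P_X = Y_obs × 2995 = 630.4 kg VSS/d.
R_O = Q·ΔS − 1.42 P_X = 2995 − 895.2 = 2100 kg O₂/d.

R_O ≈ 2100 kg O₂/d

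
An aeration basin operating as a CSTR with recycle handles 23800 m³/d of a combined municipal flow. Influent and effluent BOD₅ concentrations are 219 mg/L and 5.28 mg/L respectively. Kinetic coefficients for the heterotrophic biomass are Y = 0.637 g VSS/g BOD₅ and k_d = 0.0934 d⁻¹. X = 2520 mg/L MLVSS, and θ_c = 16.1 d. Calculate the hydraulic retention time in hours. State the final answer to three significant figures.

Steady-state biomass mass balance: V·X·(1 + k_d·θ_c) = Y·Q·(S₀ − S)·θ_c, so V = 0.637 × 23800 × (219 − 5.28) × 16.1 / [2520 × (1 + 0.0934 × 16.1)] = 5.22×10^7 / 6309 = 8268 m³.
HRT = V/Q = 8268 m³ / 23800 m³·d⁻¹ = 0.3474 d × 24 = 8.337 h.

τ ≈ 8.34 h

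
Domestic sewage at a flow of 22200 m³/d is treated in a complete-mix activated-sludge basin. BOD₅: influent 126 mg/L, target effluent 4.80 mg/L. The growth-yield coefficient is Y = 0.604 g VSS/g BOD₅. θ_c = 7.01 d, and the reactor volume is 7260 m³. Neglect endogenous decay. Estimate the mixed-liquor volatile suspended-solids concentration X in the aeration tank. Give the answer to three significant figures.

Without decay, X = Y Q (S₀−S) θ_c / V = 0.604 × 22200 × (126 − 4.80) × 7.01 / 7260 = 1569 mg/L.

X ≈ 1570 mg/L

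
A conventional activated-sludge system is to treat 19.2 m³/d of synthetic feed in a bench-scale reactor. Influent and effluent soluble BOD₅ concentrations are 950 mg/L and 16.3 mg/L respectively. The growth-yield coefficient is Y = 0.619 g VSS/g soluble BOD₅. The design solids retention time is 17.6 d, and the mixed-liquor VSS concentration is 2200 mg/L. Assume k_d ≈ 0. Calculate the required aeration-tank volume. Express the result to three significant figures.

Biomass mass balance (decay neglected): V·X = Y·Q·(S₀ − S)·θ_c, so V = 0.619 × 19.2 × (950 − 16.3) × 17.6 / 2200 = 88.77 m³.

V ≈ 88.8 m³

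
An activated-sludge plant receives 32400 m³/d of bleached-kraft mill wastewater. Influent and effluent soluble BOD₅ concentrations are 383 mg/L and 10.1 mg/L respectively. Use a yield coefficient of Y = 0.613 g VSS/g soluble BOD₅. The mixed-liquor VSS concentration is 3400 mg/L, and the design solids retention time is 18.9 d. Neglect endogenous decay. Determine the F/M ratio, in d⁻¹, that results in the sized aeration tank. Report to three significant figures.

F/M ≈ 0.0887 d⁻¹

Biomass mass balance (decay neglected): V·X = Y·Q·(S₀ − S)·θ_c, so V = 0.613 × 32400 × (383 − 10.1) × 18.9 / 3400 = 41170 m³.
F/M = Q·S₀ / (V·X) = 32400 × 383 / (41170 × 3400) = 0.08865 g soluble BOD₅·(g VSS·d)⁻¹.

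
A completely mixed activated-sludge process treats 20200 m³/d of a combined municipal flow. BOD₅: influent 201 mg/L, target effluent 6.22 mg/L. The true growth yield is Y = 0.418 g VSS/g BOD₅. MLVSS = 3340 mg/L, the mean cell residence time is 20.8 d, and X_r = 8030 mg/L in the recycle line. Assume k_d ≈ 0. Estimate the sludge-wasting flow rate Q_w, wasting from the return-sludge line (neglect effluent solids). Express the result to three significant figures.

Q_w ≈ 205 m³/d

V·X = Y·Q·ΔS·θ_c gives V = 0.418 × 20200 × (201 − 6.22) × 20.8 / 3340 = 10242 m³.
Wasting from the return line (neglecting effluent solids): Q_w = V·X / (θ_c·X_r) = 10242 × 3340 / (20.8 × 8030) = 204.8 m³/d.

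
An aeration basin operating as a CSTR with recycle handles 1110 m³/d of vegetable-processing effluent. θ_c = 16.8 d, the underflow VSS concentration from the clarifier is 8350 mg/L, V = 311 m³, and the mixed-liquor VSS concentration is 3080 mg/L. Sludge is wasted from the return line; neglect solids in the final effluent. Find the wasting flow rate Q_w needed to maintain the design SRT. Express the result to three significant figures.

Q_w = (V·X)/(θ_c X_r) = 311.0 × 3080 / (16.8 × 8350) = 6.828 m³/d.

Q_w ≈ 6.83 m³/d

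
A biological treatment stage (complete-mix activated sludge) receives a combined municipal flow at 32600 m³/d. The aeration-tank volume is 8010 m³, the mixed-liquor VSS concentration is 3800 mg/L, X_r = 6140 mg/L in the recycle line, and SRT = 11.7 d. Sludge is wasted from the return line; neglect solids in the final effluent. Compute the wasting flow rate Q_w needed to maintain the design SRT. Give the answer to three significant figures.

Q_w ≈ 424 m³/d

θ_c = V·X/(Q_w·X_r) when wasting from the recycle, so Q_w = V·X/(θ_c·X_r) = 8010 × 3800 / (11.7 × 6140) = 423.7 m³/d.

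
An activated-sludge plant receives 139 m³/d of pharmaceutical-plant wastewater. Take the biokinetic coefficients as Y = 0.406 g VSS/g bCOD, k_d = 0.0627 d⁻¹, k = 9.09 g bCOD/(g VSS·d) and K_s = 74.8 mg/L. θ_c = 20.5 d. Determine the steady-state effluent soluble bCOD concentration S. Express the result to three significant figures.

S ≈ 2.33 mg/L

Effluent substrate depends only on kinetics and SRT: S = K_s(1 + k_d θ_c) / [θ_c(Yk − k_d) − 1] = 74.8 × (1 + 0.0627 × 20.5) / [20.5 × (0.406 × 9.09 − 0.0627) − 1] = 170.9 / 73.37 = 2.330 mg/L.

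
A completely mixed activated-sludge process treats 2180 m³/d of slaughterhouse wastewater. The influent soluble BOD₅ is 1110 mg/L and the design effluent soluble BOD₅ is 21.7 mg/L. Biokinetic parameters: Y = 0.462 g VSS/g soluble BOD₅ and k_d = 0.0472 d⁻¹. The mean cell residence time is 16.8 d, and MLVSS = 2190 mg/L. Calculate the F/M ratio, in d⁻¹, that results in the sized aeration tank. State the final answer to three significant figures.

Steady-state biomass mass balance: V·X·(1 + k_d·θ_c) = Y·Q·(S₀ − S)·θ_c, so V = 0.462 × 2180 × (1110 − 21.7) × 16.8 / [2190 × (1 + 0.0472 × 16.8)] = 1.84×10^7 / 3927 = 4690 m³.
F/M = Q·S₀ / (V·X) = 2180 × 1110 / (4690 × 2190) = 0.2356 g soluble BOD₅·(g VSS·d)⁻¹.

F/M ≈ 0.236 d⁻¹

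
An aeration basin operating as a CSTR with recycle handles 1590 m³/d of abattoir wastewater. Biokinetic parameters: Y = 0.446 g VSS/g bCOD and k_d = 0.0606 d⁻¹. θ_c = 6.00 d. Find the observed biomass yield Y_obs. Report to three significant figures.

Y_obs = Y / (1 + k_d θ_c) = 0.446 / (1 + 0.0606 × 6.00) = 0.446 / 1.364 = 0.3271.

Y_obs ≈ 0.327 g VSS/g bCOD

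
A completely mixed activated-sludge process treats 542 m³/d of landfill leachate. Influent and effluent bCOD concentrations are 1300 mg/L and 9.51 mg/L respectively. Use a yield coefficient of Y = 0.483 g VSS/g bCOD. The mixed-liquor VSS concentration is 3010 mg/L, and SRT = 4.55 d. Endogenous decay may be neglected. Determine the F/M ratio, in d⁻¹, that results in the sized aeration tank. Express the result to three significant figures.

F/M ≈ 0.458 d⁻¹

V·X = Y·Q·ΔS·θ_c gives V = 0.483 × 542 × (1300 − 9.51) × 4.55 / 3010 = 510.7 m³.
F/M = Q·S₀ / (V·X) = 542 × 1300 / (510.7 × 3010) = 0.4584 g bCOD·(g VSS·d)⁻¹.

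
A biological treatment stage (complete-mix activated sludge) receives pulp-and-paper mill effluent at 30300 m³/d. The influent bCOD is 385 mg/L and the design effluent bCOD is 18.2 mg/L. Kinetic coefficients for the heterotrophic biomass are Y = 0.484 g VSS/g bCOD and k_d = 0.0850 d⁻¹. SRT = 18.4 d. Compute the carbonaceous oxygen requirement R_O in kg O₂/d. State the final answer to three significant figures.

R_O ≈ 8130 kg O₂/d

Observed yield with endogenous decay: Y_obs = Y / (1 + k_d·θ_c) = 0.484 / (1 + 0.0850 × 18.4) = 0.484 / 2.564 = 0.1888 g VSS/g bCOD.
ΔS = 385 − 18.2 = 366.8 mg/L, so the substrate removal rate is 30300 × 366.8/1000 = 11114 kg bCOD/d.
P_X = Y_obs·Q·(S₀ − S) = 0.1888 × 11114 = 2098 kg VSS/d.
Carbonaceous O₂ demand = substrate oxidised − cell-mass equivalent = 11114 − 1.42 × 2098 = 8135 kg O₂/d.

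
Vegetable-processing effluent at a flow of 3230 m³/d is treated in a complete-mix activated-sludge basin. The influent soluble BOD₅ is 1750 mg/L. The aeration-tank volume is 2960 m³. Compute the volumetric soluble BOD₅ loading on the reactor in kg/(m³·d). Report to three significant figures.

L_v ≈ 1.91 kg soluble BOD₅/(m³·d)

Volumetric loading L_v = Q·S₀ / V = 3230 × 1750 g/m³ / 2960 m³ = 1910 g/(m³·d) = 1.910 kg soluble BOD₅/(m³·d).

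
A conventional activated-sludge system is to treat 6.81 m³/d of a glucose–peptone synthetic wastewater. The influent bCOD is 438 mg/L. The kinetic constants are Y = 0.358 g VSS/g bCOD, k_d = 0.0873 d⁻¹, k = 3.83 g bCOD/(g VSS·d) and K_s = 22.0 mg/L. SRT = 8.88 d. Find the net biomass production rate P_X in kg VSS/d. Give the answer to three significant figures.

P_X ≈ 0.596 kg VSS/d

From the Monod/SRT balance for a CMAS, S = K_s·(1+k_d θ_c)/[θ_c·(Y k − k_d) − 1] = 22.0 × (1 + 0.0873 × 8.88) / [8.88 × (0.358 × 3.83 − 0.0873) − 1] = 39.05 / 10.40 = 3.755 mg/L.
Observed yield with endogenous decay: Y_obs = Y / (1 + k_d·θ_c) = 0.358 / (1 + 0.0873 × 8.88) = 0.358 / 1.775 = 0.2017 g VSS/g bCOD.
ΔS = 438 − 3.76 = 434.2 mg/L, so the substrate removal rate is 6.81 × 434.2/1000 = 2.957 kg bCOD/d.
Net biomass production P_X = Y_obs × Q·(S₀ − S) = 0.2017 × 2.957 = 0.5964 kg VSS/d.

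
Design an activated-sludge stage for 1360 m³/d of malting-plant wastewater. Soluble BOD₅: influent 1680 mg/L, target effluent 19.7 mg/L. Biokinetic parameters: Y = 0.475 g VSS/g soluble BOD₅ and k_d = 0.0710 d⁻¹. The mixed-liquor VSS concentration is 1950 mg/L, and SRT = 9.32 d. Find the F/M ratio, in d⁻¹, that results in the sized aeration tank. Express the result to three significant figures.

F/M ≈ 0.380 d⁻¹

Steady-state biomass mass balance: V·X·(1 + k_d·θ_c) = Y·Q·(S₀ − S)·θ_c, so V = 0.475 × 1360 × (1680 − 19.7) × 9.32 / [1950 × (1 + 0.0710 × 9.32)] = 10×10^6 / 3240 = 3085 m³.
F/M = applied load / biomass = Q·S₀/(V·X) = 1360 × 1680 / (3085 × 1950) = 0.3798 d⁻¹.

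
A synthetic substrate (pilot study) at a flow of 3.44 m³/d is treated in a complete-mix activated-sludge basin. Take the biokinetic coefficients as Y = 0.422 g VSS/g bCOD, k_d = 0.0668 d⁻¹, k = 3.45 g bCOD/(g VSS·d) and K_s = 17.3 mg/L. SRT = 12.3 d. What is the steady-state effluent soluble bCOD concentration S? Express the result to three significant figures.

Effluent substrate depends only on kinetics and SRT: S = K_s(1 + k_d θ_c) / [θ_c(Yk − k_d) − 1] = 17.3 × (1 + 0.0668 × 12.3) / [12.3 × (0.422 × 3.45 − 0.0668) − 1] = 31.51 / 16.09 = 1.959 mg/L.

S ≈ 1.96 mg/L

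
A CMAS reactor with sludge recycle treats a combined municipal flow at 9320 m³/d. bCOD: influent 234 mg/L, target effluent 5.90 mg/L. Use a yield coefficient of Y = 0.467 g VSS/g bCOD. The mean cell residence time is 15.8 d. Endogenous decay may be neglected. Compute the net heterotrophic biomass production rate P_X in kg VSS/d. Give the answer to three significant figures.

P_X ≈ 993 kg VSS/d

Since k_d ≈ 0, Y_obs = Y = 0.467 g VSS/g bCOD.
Q·(S₀ − S) = 9320 × (234 − 5.90) × 10⁻³ = 2126 kg/d removed.
P_X = Y_obs · Q(S₀ − S) = 0.4670 × 2126 = 992.8 kg VSS/d.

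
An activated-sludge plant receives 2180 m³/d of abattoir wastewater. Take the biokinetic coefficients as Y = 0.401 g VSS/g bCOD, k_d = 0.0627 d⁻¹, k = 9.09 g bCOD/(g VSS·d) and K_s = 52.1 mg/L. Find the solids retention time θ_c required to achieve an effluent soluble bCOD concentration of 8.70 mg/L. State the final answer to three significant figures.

θ_c ≈ 2.18 d

Specific growth rate at S = 8.70 mg/L: μ = YkS/(K_s+S) = 0.401·9.09·8.70/(52.1+8.70) = 0.5216 d⁻¹.
θ_c = 1/(μ − k_d) = 1/(0.5216 − 0.0627) = 1/0.4589 = 2.179 d.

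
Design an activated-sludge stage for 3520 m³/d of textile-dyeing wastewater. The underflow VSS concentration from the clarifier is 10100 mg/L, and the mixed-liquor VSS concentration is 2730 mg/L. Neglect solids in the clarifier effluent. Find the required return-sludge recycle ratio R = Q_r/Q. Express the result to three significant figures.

R ≈ 0.370

Solids balance on the clarifier gives (1+R)X = R·X_r, so R = X/(X_r − X) = 2730 / (10100 − 2730) = 0.3704.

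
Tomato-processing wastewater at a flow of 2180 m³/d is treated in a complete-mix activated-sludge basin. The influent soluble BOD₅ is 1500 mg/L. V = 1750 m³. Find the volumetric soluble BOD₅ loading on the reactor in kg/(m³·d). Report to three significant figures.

Applied soluble BOD₅ load per unit volume = Q·S₀/V = (2180 × 1500/1000)/1750 = 1.869 kg soluble BOD₅·m⁻³·d⁻¹.

L_v ≈ 1.87 kg soluble BOD₅/(m³·d)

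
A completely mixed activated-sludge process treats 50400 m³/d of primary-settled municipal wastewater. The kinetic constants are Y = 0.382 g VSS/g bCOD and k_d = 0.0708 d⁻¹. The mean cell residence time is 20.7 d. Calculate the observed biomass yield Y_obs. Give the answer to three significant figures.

Correct the yield for decay: Y_obs = Y/(1 + k_d θ_c) = 0.382 / (1 + 0.0708 × 20.7) = 0.382 / 2.466 = 0.1549.

Y_obs ≈ 0.155 g VSS/g bCOD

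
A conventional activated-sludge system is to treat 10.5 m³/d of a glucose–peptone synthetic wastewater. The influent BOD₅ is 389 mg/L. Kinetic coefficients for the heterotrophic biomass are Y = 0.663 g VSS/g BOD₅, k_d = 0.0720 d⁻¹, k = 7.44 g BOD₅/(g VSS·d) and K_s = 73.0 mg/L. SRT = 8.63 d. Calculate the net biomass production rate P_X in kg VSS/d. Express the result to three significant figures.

P_X ≈ 1.66 kg VSS/d

From the Monod/SRT balance for a CMAS, S = K_s·(1+k_d θ_c)/[θ_c·(Y k − k_d) − 1] = 73.0 × (1 + 0.0720 × 8.63) / [8.63 × (0.663 × 7.44 − 0.0720) − 1] = 118.4 / 40.95 = 2.890 mg/L.
The observed yield is Y_obs = Y/(1 + k_d·θ_c) = 0.663 / (1 + 0.0720 × 8.63) = 0.663 / 1.621 = 0.4089 g VSS per g BOD₅ removed.
Q·(S₀ − S) = 10.5 × (389 − 2.89) × 10⁻³ = 4.054 kg/d removed.
Biomass produced: P_X = Y_obs·Q·ΔS = 0.4089 × 4.054 ≈ 1.658 kg VSS/d.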